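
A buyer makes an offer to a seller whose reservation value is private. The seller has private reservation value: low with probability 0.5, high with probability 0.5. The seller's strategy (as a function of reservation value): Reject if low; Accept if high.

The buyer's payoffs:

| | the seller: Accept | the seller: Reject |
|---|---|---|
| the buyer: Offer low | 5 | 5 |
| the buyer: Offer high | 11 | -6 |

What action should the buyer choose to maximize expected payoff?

E[Offer low] = 0.5·(5) + 0.5·(5) = 5
E[Offer high] = 0.5·(-6) + 0.5·(11) = 2.5
Best response: Offer low (5 is the largest).

Offer low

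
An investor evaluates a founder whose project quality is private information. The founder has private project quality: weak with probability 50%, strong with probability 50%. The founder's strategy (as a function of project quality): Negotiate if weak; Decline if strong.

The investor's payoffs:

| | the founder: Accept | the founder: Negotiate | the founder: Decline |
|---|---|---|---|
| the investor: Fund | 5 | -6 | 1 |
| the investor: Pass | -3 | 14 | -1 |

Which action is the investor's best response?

E[Fund] = 0.5·(-6) + 0.5·(1) = -2.5
E[Pass] = 0.5·(14) + 0.5·(-1) = 6.5
Best response: Pass (6.5 is the largest).

Pass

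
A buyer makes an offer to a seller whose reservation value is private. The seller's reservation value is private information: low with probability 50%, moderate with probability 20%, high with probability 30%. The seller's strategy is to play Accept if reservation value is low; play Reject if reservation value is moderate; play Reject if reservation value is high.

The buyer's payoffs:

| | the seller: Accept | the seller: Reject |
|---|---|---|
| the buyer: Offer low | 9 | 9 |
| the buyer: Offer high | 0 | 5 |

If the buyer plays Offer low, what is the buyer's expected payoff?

E[Offer low] = 0.5·9 + 0.2·9 + 0.3·9 = 4.5 + 1.8 + 2.7 = 9

9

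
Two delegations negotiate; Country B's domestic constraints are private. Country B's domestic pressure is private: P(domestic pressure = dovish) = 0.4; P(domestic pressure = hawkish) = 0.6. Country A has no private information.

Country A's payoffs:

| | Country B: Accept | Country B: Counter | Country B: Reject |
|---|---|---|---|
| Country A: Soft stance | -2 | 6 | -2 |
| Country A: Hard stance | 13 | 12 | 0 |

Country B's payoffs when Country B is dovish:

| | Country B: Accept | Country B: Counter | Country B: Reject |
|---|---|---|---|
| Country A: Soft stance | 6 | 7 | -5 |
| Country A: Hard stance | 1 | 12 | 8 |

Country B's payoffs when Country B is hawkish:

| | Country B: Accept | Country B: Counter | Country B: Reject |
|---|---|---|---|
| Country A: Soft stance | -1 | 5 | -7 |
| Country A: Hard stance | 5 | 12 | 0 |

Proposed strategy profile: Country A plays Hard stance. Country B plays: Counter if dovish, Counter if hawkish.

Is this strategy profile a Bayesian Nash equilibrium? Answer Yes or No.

Yes

Country A plays Hard stance: E[Hard stance] = 0.4·(12) + 0.6·(12) = 12; E[Soft stance] = 6. Best-responding. ✓
Country B (domestic pressure dovish), facing Hard stance: Accept gives 1, Counter gives 12, Reject gives 8. Proposed Counter is best. ✓
Country B (domestic pressure hawkish), facing Hard stance: Accept gives 5, Counter gives 12, Reject gives 0. Proposed Counter is best. ✓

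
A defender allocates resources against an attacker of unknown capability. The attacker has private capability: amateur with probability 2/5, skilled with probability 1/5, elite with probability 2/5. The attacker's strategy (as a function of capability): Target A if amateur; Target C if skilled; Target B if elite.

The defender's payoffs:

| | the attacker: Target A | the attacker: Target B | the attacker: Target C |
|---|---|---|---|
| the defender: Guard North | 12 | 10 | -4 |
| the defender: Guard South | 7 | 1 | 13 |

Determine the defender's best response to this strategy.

Compute the defender's expected payoff for each action, taking the expectation over the attacker's type.
E[Guard North] = 2/5·(12) + 1/5·(-4) + 2/5·(10) = 8
E[Guard South] = 2/5·(7) + 1/5·(13) + 2/5·(1) = 29/5
Best response: Guard North (8 is the largest).

Guard North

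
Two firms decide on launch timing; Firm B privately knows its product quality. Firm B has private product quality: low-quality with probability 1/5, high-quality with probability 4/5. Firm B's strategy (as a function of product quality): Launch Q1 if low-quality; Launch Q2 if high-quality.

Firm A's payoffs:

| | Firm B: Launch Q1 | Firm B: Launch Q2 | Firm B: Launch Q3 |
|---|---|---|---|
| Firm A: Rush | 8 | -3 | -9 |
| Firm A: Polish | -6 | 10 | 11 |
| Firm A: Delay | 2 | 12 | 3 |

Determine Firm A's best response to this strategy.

Delay

E[Rush] = 1/5·(8) + 4/5·(-3) = -4/5
E[Polish] = 1/5·(-6) + 4/5·(10) = 34/5
E[Delay] = 1/5·(2) + 4/5·(12) = 10
Best response: Delay (10 is the largest).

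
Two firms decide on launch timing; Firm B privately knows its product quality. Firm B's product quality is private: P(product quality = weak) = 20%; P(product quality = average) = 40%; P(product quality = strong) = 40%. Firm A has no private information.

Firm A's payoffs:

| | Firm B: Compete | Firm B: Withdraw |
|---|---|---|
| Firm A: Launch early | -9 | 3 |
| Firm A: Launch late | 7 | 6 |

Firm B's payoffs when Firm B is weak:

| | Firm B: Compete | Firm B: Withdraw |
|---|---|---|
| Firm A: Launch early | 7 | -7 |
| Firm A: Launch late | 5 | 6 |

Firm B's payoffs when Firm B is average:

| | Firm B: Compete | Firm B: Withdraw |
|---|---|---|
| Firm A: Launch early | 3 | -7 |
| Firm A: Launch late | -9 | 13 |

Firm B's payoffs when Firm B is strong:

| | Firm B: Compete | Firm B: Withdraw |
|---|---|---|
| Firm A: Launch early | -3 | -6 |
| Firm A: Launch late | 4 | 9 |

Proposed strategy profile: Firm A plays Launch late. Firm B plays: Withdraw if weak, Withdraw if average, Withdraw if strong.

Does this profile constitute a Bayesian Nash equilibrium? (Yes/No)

Yes

A profile is a BNE iff every type of every player is best-responding given beliefs about the other side.
Firm A plays Launch late: E[Launch late] = 0.2·(6) + 0.4·(6) + 0.4·(6) = 6; E[Launch early] = 3. Best-responding. ✓
Firm B (product quality weak), facing Launch late: Compete gives 5, Withdraw gives 6. Proposed Withdraw is best. ✓
Firm B (product quality average), facing Launch late: Compete gives -9, Withdraw gives 13. Proposed Withdraw is best. ✓
Firm B (product quality strong), facing Launch late: Compete gives 4, Withdraw gives 9. Proposed Withdraw is best. ✓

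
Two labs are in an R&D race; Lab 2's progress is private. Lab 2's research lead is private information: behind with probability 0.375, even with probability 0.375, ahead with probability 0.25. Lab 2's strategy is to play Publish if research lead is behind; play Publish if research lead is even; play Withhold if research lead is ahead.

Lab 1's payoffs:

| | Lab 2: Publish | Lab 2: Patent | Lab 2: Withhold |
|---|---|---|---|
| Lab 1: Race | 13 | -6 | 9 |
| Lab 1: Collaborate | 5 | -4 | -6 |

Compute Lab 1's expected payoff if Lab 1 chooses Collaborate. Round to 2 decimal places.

E[Collaborate] = 0.375·5 + 0.375·5 + 0.25·(-6) = 1.875 + 1.875 + (-1.5) = 2.25

2.25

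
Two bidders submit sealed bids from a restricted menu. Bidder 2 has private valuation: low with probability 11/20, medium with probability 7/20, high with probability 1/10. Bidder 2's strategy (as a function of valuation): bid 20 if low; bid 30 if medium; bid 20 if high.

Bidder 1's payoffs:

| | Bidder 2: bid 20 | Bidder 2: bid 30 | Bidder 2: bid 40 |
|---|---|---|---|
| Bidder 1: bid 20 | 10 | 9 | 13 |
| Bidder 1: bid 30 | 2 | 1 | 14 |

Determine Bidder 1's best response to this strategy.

bid 20

E[bid 20] = 11/20·(10) + 7/20·(9) + 1/10·(10) = 193/20
E[bid 30] = 11/20·(2) + 7/20·(1) + 1/10·(2) = 33/20
Best response: bid 20 (193/20 is the largest).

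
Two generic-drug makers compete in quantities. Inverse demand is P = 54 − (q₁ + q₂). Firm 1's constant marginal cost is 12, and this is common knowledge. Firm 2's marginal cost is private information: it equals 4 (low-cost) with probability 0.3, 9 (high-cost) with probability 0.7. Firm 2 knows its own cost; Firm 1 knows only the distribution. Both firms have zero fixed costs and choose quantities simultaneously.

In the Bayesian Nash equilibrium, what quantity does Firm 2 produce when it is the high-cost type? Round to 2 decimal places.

16.25

Type-c best response for Firm 2: q₂(c) = (54 − c)/2 − q₁/2.
Firm 1 maximizes expected profit; its first-order condition is 54 − 2q₁ − E[q₂] − 12 = 0.
Substituting E[q₂] and solving: E[c₂] = 7.5, so q₁ = (54 − 2·12 + 7.5)/3 = 12.5.
q₂(high-cost) = (54 − 9 − 12.5)/2 = 16.25.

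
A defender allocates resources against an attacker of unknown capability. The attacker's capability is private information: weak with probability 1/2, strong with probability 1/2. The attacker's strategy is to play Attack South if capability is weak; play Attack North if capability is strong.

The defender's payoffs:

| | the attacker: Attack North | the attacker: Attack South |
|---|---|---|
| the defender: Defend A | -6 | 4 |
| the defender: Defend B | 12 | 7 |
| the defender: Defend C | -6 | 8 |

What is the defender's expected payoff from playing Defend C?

Take the expectation over the attacker's capability, weighting each type's action by its prior probability.
E[Defend C] = 1/2·8 + 1/2·(-6) = 4 + (-3) = 1

1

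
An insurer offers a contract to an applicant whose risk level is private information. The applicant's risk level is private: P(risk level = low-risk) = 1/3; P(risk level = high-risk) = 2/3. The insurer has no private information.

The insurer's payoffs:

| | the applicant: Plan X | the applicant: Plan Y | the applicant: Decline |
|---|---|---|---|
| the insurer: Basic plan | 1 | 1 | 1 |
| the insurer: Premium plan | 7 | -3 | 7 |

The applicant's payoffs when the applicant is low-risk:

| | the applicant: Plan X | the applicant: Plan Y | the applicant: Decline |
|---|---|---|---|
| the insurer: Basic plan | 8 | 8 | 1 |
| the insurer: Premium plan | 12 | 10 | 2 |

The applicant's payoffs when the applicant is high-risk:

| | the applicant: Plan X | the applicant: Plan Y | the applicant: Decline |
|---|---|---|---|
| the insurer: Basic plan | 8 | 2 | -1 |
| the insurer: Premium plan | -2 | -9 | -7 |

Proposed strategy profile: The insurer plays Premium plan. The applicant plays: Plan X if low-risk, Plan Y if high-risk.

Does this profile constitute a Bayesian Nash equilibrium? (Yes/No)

No

The insurer plays Premium plan: E[Premium plan] = 1/3·(7) + 2/3·(-3) = 1/3; E[Basic plan] = 1. Not best-responding. ✗
The applicant (risk level low-risk), facing Premium plan: Plan X gives 12, Plan Y gives 10, Decline gives 2. Proposed Plan X is best. ✓
The applicant (risk level high-risk), facing Premium plan: Plan X gives -2, Plan Y gives -9, Decline gives -7. Proposed Plan Y is not best — profitable deviation exists. ✗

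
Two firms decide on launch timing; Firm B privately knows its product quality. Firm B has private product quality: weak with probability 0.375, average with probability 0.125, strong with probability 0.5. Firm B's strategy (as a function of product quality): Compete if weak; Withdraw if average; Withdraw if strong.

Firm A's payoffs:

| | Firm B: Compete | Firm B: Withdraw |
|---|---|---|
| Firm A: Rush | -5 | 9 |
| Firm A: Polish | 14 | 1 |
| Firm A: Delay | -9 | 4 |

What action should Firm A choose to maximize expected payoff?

Compute Firm A's expected payoff for each action, taking the expectation over Firm B's type.
E[Rush] = 0.375·(-5) + 0.125·(9) + 0.5·(9) = 3.75
E[Polish] = 0.375·(14) + 0.125·(1) + 0.5·(1) = 5.875
E[Delay] = 0.375·(-9) + 0.125·(4) + 0.5·(4) = -0.875
Best response: Polish (5.875 is the largest).

Polish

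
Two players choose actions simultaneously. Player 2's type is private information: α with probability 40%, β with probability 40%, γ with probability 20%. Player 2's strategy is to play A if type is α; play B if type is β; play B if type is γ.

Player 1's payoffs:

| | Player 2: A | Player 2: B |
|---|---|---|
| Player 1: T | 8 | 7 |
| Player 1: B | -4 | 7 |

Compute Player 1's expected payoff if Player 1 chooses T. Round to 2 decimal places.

7.40

E[T] = 0.4·8 + 0.4·7 + 0.2·7 = 3.2 + 2.8 + 1.4 = 7.4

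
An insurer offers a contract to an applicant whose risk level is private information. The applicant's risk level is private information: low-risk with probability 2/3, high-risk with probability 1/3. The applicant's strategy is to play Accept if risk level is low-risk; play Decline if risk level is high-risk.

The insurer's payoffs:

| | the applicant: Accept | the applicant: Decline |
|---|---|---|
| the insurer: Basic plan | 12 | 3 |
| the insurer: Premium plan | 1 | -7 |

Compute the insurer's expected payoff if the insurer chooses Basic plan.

Take the expectation over the applicant's risk level, weighting each type's action by its prior probability.
E[Basic plan] = 2/3·12 + 1/3·3 = 8 + 1 = 9

9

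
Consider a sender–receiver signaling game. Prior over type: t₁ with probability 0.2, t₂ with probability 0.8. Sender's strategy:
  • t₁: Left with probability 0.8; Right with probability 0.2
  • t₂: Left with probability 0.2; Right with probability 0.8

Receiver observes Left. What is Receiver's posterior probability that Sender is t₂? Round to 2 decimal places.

Apply Bayes' rule using the sender's strategy as the likelihood.
P(Left) = 0.2·0.8 + 0.8·0.2 = 0.32
P(t₂ | Left) = (0.8·0.2) / 0.32 = 0.16 / 0.32 = 0.5

0.50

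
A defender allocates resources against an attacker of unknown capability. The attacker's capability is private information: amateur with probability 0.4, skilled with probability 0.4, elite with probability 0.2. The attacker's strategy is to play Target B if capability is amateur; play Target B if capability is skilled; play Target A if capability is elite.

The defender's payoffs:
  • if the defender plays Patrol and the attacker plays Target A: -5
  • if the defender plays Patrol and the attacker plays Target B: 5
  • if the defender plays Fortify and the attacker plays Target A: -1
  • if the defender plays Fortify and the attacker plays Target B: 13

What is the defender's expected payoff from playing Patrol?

E[Patrol] = 0.4·5 + 0.4·5 + 0.2·(-5) = 2 + 2 + (-1) = 3

3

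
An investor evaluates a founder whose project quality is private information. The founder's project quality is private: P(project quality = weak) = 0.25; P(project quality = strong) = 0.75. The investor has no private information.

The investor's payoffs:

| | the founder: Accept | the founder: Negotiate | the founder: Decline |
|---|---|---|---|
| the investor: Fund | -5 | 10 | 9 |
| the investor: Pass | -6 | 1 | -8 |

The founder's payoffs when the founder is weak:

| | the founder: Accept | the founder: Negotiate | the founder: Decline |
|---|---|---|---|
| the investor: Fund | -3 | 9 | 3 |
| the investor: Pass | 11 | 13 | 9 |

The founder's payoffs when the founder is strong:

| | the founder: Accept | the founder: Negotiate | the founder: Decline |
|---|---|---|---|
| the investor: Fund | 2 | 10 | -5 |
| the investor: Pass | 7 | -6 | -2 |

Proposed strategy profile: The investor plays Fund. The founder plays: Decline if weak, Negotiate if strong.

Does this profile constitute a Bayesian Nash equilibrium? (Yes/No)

The investor plays Fund: E[Fund] = 0.25·(9) + 0.75·(10) = 9.75; E[Pass] = -1.25. Best-responding. ✓
The founder (project quality weak), facing Fund: Accept gives -3, Negotiate gives 9, Decline gives 3. Proposed Decline is not best — profitable deviation exists. ✗
The founder (project quality strong), facing Fund: Accept gives 2, Negotiate gives 10, Decline gives -5. Proposed Negotiate is best. ✓

No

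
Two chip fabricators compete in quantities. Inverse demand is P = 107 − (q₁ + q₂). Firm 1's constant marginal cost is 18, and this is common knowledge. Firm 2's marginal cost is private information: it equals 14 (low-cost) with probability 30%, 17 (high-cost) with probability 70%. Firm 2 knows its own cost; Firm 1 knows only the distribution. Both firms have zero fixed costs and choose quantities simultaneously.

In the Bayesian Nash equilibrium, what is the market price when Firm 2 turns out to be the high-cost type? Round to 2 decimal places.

Firm 2 with cost c maximizes (107 − (q₁+q₂) − c)·q₂, giving q₂(c) = (107 − c − q₁)/2.
E[c₂] = 0.3·14 + 0.7·17 = 16.1
Firm 1's FOC against E[q₂] yields q₁ = (107 − 2·18 + E[c₂])/3 = (107 − 36 + 16.1)/3 = 29.0333.
q₂(high-cost) = 30.4833, so P = 107 − (29.0333 + 30.4833) = 47.4833.

47.48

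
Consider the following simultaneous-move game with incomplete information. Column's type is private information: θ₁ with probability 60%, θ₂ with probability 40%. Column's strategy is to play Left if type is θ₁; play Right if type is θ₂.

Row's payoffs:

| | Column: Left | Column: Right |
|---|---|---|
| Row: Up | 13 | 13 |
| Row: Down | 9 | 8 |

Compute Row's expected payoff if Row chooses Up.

E[Up] = 0.6·13 + 0.4·13 = 7.8 + 5.2 = 13

13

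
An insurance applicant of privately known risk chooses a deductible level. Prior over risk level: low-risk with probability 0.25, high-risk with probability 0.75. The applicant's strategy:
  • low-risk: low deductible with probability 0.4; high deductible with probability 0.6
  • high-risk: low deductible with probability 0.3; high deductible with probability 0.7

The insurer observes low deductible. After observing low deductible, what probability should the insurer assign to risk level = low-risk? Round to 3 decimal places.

Apply Bayes' rule using the sender's strategy as the likelihood.
P(low deductible) = 0.25·0.4 + 0.75·0.3 = 0.325
P(low-risk | low deductible) = (0.25·0.4) / 0.325 = 0.1 / 0.325 = 0.307692

0.308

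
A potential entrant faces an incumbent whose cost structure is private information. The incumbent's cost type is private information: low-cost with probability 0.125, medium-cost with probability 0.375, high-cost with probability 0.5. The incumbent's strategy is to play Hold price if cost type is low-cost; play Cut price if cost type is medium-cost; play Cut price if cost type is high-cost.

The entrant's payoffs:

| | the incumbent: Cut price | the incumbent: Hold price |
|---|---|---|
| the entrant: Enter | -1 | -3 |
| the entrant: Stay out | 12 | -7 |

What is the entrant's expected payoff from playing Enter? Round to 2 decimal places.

-1.25

E[Enter] = 0.125·(-3) + 0.375·(-1) + 0.5·(-1) = (-0.375) + (-0.375) + (-0.5) = -1.25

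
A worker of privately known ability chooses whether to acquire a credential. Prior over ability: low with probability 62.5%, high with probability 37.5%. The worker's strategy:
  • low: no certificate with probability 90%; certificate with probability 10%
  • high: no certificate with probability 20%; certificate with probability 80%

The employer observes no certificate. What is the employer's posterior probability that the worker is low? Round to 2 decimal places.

Apply Bayes' rule using the sender's strategy as the likelihood.
P(no certificate) = 0.625·0.9 + 0.375·0.2 = 0.6375
P(low | no certificate) = (0.625·0.9) / 0.6375 = 0.5625 / 0.6375 = 0.882353

0.88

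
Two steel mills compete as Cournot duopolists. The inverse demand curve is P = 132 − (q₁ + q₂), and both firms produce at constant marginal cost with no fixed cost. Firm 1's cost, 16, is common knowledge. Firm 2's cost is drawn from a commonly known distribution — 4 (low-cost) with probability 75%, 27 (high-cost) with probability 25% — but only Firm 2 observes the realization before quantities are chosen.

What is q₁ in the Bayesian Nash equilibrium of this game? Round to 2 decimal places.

Type-c best response for Firm 2: q₂(c) = (132 − c)/2 − q₁/2.
Firm 1 maximizes expected profit; its first-order condition is 132 − 2q₁ − E[q₂] − 16 = 0.
Substituting E[q₂] and solving: E[c₂] = 9.75, so q₁ = (132 − 2·16 + 9.75)/3 = 36.5833.

36.58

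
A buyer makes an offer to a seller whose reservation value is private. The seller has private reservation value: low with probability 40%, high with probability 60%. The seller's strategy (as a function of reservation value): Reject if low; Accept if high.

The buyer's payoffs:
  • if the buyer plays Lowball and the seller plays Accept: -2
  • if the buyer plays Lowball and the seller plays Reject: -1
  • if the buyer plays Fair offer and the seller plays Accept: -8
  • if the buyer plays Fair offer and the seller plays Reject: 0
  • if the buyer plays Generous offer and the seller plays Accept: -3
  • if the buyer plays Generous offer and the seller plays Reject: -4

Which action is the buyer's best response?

Lowball

E[Lowball] = 0.4·(-1) + 0.6·(-2) = -1.6
E[Fair offer] = 0.4·(0) + 0.6·(-8) = -4.8
E[Generous offer] = 0.4·(-4) + 0.6·(-3) = -3.4
Best response: Lowball (-1.6 is the largest).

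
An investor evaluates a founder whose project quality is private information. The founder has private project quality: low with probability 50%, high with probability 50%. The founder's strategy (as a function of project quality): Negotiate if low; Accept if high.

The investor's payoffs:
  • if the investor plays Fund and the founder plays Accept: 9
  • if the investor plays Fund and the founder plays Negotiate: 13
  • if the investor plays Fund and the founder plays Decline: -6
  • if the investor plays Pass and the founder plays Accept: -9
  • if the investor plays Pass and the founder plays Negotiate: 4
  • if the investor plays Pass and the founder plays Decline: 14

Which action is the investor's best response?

Fund

E[Fund] = 0.5·(13) + 0.5·(9) = 11
E[Pass] = 0.5·(4) + 0.5·(-9) = -2.5
Best response: Fund (11 is the largest).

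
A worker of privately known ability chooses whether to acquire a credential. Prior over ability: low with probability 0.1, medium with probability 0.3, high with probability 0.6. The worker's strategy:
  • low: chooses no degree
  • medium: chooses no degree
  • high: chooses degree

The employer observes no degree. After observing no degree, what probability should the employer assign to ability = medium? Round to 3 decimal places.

0.750

Apply Bayes' rule using the sender's strategy as the likelihood.
P(no degree) = 0.1·1 + 0.3·1 + 0.6·0 = 0.4
P(medium | no degree) = (0.3·1) / 0.4 = 0.3 / 0.4 = 0.75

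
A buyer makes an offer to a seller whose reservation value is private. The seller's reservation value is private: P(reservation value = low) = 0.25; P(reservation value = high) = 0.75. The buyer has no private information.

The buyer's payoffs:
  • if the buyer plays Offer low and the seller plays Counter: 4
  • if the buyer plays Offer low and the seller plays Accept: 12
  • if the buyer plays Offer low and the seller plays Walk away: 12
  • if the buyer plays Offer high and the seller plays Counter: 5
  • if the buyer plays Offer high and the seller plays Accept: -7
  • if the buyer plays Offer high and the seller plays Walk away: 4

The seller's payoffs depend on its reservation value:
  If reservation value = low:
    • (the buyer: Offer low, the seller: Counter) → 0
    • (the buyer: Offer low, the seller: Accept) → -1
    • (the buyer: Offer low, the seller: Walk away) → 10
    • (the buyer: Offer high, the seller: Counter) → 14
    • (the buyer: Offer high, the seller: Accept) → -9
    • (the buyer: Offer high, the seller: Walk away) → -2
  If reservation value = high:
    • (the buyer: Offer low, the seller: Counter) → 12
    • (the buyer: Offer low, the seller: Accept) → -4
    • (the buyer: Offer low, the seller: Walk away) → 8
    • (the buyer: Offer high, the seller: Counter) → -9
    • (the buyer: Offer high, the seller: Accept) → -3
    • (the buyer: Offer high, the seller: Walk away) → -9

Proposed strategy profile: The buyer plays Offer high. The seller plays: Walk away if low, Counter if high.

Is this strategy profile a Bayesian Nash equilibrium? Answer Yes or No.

No

A profile is a BNE iff every type of every player is best-responding given beliefs about the other side.
The buyer plays Offer high: E[Offer high] = 0.25·(4) + 0.75·(5) = 4.75; E[Offer low] = 6. Not best-responding. ✗
The seller (reservation value low), facing Offer high: Counter gives 14, Accept gives -9, Walk away gives -2. Proposed Walk away is not best — profitable deviation exists. ✗
The seller (reservation value high), facing Offer high: Counter gives -9, Accept gives -3, Walk away gives -9. Proposed Counter is not best — profitable deviation exists. ✗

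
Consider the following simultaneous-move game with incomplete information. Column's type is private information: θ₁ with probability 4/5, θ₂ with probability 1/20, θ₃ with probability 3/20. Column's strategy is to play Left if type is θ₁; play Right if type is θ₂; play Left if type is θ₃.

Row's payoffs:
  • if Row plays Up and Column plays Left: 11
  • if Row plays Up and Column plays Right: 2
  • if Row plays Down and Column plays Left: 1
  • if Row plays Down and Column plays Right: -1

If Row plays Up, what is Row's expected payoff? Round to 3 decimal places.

10.550

Take the expectation over Column's type, weighting each type's action by its prior probability.
E[Up] = 4/5·11 + 1/20·2 + 3/20·11 = 44/5 + 1/10 + 33/20 = 211/20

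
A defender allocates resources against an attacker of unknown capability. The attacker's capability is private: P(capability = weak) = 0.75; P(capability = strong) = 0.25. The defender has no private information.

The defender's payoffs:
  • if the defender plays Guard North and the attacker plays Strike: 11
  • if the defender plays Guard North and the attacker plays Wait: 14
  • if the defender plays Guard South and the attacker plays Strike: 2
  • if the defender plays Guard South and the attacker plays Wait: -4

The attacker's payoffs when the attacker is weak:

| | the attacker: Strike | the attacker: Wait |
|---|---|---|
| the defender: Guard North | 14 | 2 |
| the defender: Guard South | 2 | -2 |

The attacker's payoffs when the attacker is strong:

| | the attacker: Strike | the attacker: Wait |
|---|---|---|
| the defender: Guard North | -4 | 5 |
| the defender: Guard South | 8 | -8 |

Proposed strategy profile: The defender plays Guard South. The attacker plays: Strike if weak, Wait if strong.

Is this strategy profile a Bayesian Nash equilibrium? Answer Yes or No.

No

A profile is a BNE iff every type of every player is best-responding given beliefs about the other side.
The defender plays Guard South: E[Guard South] = 0.75·(2) + 0.25·(-4) = 0.5; E[Guard North] = 11.75. Not best-responding. ✗
The attacker (capability weak), facing Guard South: Strike gives 2, Wait gives -2. Proposed Strike is best. ✓
The attacker (capability strong), facing Guard South: Strike gives 8, Wait gives -8. Proposed Wait is not best — profitable deviation exists. ✗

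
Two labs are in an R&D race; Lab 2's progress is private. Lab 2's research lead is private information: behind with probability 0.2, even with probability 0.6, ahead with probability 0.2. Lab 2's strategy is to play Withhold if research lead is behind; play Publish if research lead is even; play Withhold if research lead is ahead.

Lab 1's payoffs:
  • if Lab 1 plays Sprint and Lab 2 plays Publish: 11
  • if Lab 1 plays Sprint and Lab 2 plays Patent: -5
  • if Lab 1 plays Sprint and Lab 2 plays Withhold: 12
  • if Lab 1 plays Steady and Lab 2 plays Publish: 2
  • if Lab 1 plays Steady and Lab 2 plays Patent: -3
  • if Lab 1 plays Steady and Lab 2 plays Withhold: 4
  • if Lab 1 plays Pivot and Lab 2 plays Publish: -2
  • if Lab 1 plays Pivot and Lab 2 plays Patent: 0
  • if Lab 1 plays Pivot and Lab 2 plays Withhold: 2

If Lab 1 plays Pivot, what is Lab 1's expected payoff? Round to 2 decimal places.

-0.40

Take the expectation over Lab 2's research lead, weighting each type's action by its prior probability.
E[Pivot] = 0.2·2 + 0.6·(-2) + 0.2·2 = 0.4 + (-1.2) + 0.4 = -0.4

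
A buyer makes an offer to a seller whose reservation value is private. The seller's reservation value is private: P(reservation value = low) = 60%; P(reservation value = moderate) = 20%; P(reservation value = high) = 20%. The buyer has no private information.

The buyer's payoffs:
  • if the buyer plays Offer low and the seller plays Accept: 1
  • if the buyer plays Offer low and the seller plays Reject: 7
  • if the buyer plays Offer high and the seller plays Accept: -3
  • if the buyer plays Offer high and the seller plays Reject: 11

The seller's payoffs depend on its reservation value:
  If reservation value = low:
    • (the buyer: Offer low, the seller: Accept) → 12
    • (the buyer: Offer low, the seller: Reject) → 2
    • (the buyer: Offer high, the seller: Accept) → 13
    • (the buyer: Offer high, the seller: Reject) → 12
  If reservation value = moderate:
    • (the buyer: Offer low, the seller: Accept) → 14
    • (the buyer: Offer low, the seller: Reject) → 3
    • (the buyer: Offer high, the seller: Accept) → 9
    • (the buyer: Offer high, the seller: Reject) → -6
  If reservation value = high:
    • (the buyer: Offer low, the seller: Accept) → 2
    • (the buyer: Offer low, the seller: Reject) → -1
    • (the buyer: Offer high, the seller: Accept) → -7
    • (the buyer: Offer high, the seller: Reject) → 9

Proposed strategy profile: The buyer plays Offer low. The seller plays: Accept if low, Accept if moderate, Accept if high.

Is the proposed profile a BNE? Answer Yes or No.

A profile is a BNE iff every type of every player is best-responding given beliefs about the other side.
The buyer plays Offer low: E[Offer low] = 0.6·(1) + 0.2·(1) + 0.2·(1) = 1; E[Offer high] = -3. Best-responding. ✓
The seller (reservation value low), facing Offer low: Accept gives 12, Reject gives 2. Proposed Accept is best. ✓
The seller (reservation value moderate), facing Offer low: Accept gives 14, Reject gives 3. Proposed Accept is best. ✓
The seller (reservation value high), facing Offer low: Accept gives 2, Reject gives -1. Proposed Accept is best. ✓

Yes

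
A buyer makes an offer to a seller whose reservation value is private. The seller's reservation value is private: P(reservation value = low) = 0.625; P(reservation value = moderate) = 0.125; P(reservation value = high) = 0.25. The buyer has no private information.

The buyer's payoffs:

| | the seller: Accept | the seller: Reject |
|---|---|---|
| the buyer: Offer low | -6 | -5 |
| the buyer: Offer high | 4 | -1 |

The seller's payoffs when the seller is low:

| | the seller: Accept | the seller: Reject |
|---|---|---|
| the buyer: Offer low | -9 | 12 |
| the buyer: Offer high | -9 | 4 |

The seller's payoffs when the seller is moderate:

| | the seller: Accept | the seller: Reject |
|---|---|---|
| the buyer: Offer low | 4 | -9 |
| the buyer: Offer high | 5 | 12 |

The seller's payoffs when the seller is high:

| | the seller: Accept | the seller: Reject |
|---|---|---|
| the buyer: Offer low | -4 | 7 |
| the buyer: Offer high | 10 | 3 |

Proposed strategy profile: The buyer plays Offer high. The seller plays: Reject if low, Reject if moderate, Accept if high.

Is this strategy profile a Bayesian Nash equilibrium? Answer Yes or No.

The buyer plays Offer high: E[Offer high] = 0.625·(-1) + 0.125·(-1) + 0.25·(4) = 0.25; E[Offer low] = -5.25. Best-responding. ✓
The seller (reservation value low), facing Offer high: Accept gives -9, Reject gives 4. Proposed Reject is best. ✓
The seller (reservation value moderate), facing Offer high: Accept gives 5, Reject gives 12. Proposed Reject is best. ✓
The seller (reservation value high), facing Offer high: Accept gives 10, Reject gives 3. Proposed Accept is best. ✓

Yes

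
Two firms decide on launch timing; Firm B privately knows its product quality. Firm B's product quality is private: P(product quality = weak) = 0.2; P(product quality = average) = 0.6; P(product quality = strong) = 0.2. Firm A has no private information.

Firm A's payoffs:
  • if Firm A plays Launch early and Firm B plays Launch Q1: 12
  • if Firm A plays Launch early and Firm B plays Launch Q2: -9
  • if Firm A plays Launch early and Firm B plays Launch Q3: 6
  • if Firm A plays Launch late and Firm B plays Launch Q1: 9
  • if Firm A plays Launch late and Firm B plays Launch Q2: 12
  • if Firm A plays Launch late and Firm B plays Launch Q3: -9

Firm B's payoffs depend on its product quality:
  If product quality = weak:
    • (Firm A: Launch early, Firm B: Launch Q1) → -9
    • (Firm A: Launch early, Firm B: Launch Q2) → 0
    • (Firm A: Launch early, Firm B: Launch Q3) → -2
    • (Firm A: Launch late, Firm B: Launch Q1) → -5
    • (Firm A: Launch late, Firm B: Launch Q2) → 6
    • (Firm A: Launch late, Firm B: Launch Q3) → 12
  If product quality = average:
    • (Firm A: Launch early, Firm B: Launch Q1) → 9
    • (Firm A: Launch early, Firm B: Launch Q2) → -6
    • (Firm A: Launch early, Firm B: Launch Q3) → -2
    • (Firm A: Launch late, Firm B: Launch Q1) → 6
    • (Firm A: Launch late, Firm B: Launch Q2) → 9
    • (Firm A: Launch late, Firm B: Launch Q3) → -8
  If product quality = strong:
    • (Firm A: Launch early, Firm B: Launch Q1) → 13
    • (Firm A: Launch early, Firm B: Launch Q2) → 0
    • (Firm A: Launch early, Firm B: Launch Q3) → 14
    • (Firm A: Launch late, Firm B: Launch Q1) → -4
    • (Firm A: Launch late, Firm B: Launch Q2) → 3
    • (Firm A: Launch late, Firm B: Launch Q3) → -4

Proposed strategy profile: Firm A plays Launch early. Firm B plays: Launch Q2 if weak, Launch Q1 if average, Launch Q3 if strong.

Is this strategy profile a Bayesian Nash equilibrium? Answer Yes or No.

Yes

Firm A plays Launch early: E[Launch early] = 0.2·(-9) + 0.6·(12) + 0.2·(6) = 6.6; E[Launch late] = 6. Best-responding. ✓
Firm B (product quality weak), facing Launch early: Launch Q1 gives -9, Launch Q2 gives 0, Launch Q3 gives -2. Proposed Launch Q2 is best. ✓
Firm B (product quality average), facing Launch early: Launch Q1 gives 9, Launch Q2 gives -6, Launch Q3 gives -2. Proposed Launch Q1 is best. ✓
Firm B (product quality strong), facing Launch early: Launch Q1 gives 13, Launch Q2 gives 0, Launch Q3 gives 14. Proposed Launch Q3 is best. ✓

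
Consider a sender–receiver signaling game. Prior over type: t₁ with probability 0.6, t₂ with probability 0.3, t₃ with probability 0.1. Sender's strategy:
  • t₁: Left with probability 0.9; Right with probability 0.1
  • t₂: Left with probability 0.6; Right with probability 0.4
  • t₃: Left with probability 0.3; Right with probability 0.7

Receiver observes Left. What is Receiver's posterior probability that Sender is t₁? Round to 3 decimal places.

Apply Bayes' rule using the sender's strategy as the likelihood.
P(Left) = 0.6·0.9 + 0.3·0.6 + 0.1·0.3 = 0.75
P(t₁ | Left) = (0.6·0.9) / 0.75 = 0.54 / 0.75 = 0.72

0.720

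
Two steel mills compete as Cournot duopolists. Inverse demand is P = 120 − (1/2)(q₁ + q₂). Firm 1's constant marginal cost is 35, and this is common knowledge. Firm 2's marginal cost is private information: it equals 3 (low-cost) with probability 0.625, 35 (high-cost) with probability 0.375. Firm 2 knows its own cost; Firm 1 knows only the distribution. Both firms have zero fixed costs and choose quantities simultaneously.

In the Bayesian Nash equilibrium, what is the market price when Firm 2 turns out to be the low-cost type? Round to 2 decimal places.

50.67

Each type of Firm 2 best-responds to q₁; Firm 1 best-responds to the expected q₂ over Firm 2's types.
Firm 2 with cost c maximizes (120 − (1/2)(q₁+q₂) − c)·q₂, giving q₂(c) = (120 − c − (1/2)q₁).
E[c₂] = 0.625·3 + 0.375·35 = 15
Firm 1's FOC against E[q₂] yields q₁ = (120 − 2·35 + E[c₂])/(3/2) = (120 − 70 + 15)/(3/2) = 43.3333.
q₂(low-cost) = 95.3333, so P = 120 − (1/2)·(43.3333 + 95.3333) = 50.6667.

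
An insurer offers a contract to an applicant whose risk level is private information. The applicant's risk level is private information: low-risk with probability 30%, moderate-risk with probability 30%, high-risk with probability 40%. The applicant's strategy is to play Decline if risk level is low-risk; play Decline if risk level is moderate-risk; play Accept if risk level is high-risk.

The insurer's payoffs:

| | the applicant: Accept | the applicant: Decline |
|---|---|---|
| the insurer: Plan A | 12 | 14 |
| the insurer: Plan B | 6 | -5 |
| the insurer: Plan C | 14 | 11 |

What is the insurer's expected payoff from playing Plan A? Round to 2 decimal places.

E[Plan A] = 0.3·14 + 0.3·14 + 0.4·12 = 4.2 + 4.2 + 4.8 = 13.2

13.20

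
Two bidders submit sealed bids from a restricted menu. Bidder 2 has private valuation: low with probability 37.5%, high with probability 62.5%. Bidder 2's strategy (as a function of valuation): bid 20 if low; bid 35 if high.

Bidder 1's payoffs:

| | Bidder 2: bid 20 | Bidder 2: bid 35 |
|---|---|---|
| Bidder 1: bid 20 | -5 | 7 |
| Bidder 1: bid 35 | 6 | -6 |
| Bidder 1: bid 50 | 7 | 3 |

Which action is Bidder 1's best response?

bid 50

Compute Bidder 1's expected payoff for each action, taking the expectation over Bidder 2's type.
E[bid 20] = 0.375·(-5) + 0.625·(7) = 2.5
E[bid 35] = 0.375·(6) + 0.625·(-6) = -1.5
E[bid 50] = 0.375·(7) + 0.625·(3) = 4.5
Best response: bid 50 (4.5 is the largest).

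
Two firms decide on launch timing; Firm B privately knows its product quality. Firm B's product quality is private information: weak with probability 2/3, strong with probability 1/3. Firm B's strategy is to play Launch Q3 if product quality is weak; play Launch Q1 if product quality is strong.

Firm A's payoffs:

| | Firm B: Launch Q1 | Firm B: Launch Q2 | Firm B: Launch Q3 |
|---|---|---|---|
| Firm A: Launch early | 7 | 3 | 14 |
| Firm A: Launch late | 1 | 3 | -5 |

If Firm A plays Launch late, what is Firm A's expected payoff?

Take the expectation over Firm B's product quality, weighting each type's action by its prior probability.
E[Launch late] = 2/3·(-5) + 1/3·1 = (-10/3) + 1/3 = -3

-3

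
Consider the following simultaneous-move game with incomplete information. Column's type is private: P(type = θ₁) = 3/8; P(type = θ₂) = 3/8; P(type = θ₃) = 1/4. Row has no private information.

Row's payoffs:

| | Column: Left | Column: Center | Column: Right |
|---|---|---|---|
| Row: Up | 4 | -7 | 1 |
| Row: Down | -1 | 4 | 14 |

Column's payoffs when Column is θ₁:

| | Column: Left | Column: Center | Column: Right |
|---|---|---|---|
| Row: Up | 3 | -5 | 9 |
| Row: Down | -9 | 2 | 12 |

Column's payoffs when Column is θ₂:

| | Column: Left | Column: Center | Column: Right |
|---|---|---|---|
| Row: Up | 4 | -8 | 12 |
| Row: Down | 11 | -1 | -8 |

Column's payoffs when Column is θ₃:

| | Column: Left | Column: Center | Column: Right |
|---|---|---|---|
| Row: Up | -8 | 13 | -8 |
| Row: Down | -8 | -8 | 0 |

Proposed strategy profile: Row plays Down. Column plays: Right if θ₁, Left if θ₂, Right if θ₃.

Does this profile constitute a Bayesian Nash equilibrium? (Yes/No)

Yes

A profile is a BNE iff every type of every player is best-responding given beliefs about the other side.
Row plays Down: E[Down] = 3/8·(14) + 3/8·(-1) + 1/4·(14) = 67/8; E[Up] = 17/8. Best-responding. ✓
Column (type θ₁), facing Down: Left gives -9, Center gives 2, Right gives 12. Proposed Right is best. ✓
Column (type θ₂), facing Down: Left gives 11, Center gives -1, Right gives -8. Proposed Left is best. ✓
Column (type θ₃), facing Down: Left gives -8, Center gives -8, Right gives 0. Proposed Right is best. ✓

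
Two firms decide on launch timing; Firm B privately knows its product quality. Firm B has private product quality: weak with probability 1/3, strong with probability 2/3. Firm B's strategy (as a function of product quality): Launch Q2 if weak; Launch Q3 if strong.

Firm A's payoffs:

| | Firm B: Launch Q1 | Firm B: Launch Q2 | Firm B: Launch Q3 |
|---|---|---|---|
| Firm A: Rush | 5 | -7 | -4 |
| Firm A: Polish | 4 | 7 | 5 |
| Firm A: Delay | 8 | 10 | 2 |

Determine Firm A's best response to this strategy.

Compute Firm A's expected payoff for each action, taking the expectation over Firm B's type.
E[Rush] = 1/3·(-7) + 2/3·(-4) = -5
E[Polish] = 1/3·(7) + 2/3·(5) = 17/3
E[Delay] = 1/3·(10) + 2/3·(2) = 14/3
Best response: Polish (17/3 is the largest).

Polish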